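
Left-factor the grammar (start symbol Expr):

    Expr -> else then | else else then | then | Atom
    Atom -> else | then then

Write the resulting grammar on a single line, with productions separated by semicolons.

Expr -> then | Atom | else Expr1; Atom -> else | then then; Expr1 -> then | else then

Expr has alternatives sharing prefix 'else': factor to Expr → else Expr1 with Expr1 → then | else then.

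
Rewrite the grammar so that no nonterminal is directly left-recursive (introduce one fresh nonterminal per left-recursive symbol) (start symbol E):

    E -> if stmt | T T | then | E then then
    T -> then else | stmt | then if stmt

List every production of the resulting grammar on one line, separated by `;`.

E -> if stmt E' | T T E' | then E'; T -> then else | stmt | then if stmt; E' -> then then E' | ε

Left recursion appears on E.
For E: α = {then then}, β = {if stmt, T T, then}. Rewrite as E → β E' and E' → α E' | ε.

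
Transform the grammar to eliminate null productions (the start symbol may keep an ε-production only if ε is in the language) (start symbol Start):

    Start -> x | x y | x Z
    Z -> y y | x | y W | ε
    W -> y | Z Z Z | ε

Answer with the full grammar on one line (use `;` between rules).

Nullable set = {W, Z}.
ε ∉ L(G), so no ε-production is kept.
Add the nullable-subset variants: Z → y W gives y W | y. W → Z Z Z gives Z Z Z | Z Z | Z.

Start -> x | x y | x Z; Z -> y y | x | y W | y; W -> y | Z Z Z | Z Z | Z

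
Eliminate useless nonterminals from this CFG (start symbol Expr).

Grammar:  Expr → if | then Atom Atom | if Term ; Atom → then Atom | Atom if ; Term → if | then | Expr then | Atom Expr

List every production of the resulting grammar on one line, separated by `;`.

Expr → if | if Term; Term → if | then | Expr then

Generating nonterminals: {Expr, Term}.
Reachable from Expr after that: {Expr, Term}.
Removed useless symbols: {Atom} and every production mentioning them.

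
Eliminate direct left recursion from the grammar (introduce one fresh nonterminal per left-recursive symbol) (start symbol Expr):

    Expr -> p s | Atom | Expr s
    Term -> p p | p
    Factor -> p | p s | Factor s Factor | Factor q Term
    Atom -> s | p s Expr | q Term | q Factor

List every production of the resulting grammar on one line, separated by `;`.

Expr, Factor are directly left-recursive.
For Expr: α = {s}, β = {p s, Atom}. Rewrite as Expr → β Expr1 and Expr1 → α Expr1 | ε.
For Factor: α = {s Factor, q Term}, β = {p, p s}. Rewrite as Factor → β Factor1 and Factor1 → α Factor1 | ε.

Expr -> p s Expr1 | Atom Expr1; Term -> p p | p; Factor -> p Factor1 | p s Factor1; Atom -> s | p s Expr | q Term | q Factor; Expr1 -> s Expr1 | ε; Factor1 -> s Factor Factor1 | q Term Factor1 | ε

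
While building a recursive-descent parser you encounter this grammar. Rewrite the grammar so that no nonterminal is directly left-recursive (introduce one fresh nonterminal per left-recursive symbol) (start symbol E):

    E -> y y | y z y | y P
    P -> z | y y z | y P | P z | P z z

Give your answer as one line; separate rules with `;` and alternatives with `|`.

E -> y y | y z y | y P; P -> z P' | y y z P' | y P P'; P' -> z P' | z z P' | eps

P is directly left-recursive.
For P: α = {z, z z}, β = {z, y y z, y P}. Rewrite as P → β P' and P' → α P' | ε.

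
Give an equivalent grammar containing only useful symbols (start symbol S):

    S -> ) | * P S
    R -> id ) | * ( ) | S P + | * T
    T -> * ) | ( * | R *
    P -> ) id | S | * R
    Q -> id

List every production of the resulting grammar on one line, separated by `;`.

S -> ) | * P S; R -> id ) | * ( ) | S P + | * T; T -> * ) | ( * | R *; P -> ) id | S | * R

Generating nonterminals: {P, Q, R, S, T}.
Reachable from S after that: {P, R, S, T}.
Removed useless symbols: {Q} and every production mentioning them.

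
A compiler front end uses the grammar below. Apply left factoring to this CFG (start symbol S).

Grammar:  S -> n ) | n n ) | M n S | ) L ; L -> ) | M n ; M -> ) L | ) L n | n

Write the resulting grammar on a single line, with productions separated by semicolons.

S -> M n S | ) L | n S'; L -> ) | M n; M -> n | ) L M'; S' -> ) | n ); M' -> eps | n

S has alternatives sharing prefix 'n': factor to S → n S' with S' → ) | n ).
M has alternatives sharing prefix ') L': factor to M → ) L M' with M' → ε | n.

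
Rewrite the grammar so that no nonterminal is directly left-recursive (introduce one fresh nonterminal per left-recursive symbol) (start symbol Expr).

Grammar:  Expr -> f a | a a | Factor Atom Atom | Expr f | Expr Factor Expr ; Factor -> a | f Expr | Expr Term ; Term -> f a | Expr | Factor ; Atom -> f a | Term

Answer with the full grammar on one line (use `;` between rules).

Directly left-recursive nonterminal: Expr.
For Expr: α = {f, Factor Expr}, β = {f a, a a, Factor Atom Atom}. Rewrite as Expr → β Expr1 and Expr1 → α Expr1 | ε.

Expr -> f a Expr1 | a a Expr1 | Factor Atom Atom Expr1; Factor -> a | f Expr | Expr Term; Term -> f a | Expr | Factor; Atom -> f a | Term; Expr1 -> f Expr1 | Factor Expr Expr1 | ε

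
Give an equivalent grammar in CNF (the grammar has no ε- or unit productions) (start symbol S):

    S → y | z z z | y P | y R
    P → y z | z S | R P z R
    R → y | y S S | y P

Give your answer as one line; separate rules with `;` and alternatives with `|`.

Introduce a nonterminal for each terminal appearing in a rule of length ≥ 2: X1 → z, X2 → y.
Binarize each right-hand side of length ≥ 3 by chaining fresh nonterminals (Y1, Y2, …): affected rules were S → X1 X1 X1; P → R P X1 R; R → X2 S S.

S → y | X1 Y1 | X2 P | X2 R; P → X2 X1 | X1 S | R Y2; R → y | X2 Y4 | X2 P; X1 → z; X2 → y; Y1 → X1 X1; Y2 → P Y3; Y3 → X1 R; Y4 → S S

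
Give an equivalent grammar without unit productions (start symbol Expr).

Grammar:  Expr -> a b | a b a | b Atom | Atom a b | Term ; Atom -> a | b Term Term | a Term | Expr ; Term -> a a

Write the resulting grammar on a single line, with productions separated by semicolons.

Unit pairs: Atom ⇒* {Expr, Term}; Expr ⇒* {Term}.
For each unit pair (A, B), copy every non-unit production of B to A, then drop all unit productions.

Expr -> a a | a b | a b a | b Atom | Atom a b; Atom -> a a | a | b Term Term | a Term | a b | a b a | b Atom | Atom a b; Term -> a a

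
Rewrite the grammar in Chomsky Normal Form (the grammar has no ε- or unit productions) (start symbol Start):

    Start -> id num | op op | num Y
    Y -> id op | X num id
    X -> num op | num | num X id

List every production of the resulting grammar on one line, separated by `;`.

Start -> X1 X2 | X3 X3 | X2 Y; Y -> X1 X3 | X Y1; X -> X2 X3 | num | X2 Y2; X1 -> id; X2 -> num; X3 -> op; Y1 -> X2 X1; Y2 -> X X1

Introduce a nonterminal for each terminal appearing in a rule of length ≥ 2: X1 → id, X2 → num, X3 → op.
Binarize each right-hand side of length ≥ 3 by chaining fresh nonterminals (Y1, Y2, …): affected rules were Y → X X2 X1; X → X2 X X1.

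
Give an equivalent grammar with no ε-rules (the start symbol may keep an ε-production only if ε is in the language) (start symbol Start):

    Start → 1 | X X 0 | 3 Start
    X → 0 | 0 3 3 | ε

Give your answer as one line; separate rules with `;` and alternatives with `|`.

Nullable set = {X}.
ε ∉ L(G), so no ε-production is kept.
Expand every rule over subsets of its nullable positions: Start → X X 0 gives X X 0 | X 0 | 0.

Start → 1 | X X 0 | X 0 | 0 | 3 Start; X → 0 | 0 3 3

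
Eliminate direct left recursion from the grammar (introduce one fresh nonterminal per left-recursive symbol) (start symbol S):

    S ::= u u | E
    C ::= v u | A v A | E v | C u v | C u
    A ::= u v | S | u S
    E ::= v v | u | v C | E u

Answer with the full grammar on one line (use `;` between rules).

Left recursion appears on C, E.
For C: α = {u v, u}, β = {v u, A v A, E v}. Rewrite as C → β C' and C' → α C' | ε.
For E: α = {u}, β = {v v, u, v C}. Rewrite as E → β E' and E' → α E' | ε.

S ::= u u | E; C ::= v u C' | A v A C' | E v C'; A ::= u v | S | u S; E ::= v v E' | u E' | v C E'; C' ::= u v C' | u C' | ε; E' ::= u E' | ε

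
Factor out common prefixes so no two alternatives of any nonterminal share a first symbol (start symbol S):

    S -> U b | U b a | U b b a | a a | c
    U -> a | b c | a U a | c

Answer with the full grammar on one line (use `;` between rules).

S -> a a | c | U b S'; U -> b c | c | a U'; S' -> ε | a | b a; U' -> ε | U a

S has alternatives sharing prefix 'U b': factor to S → U b S' with S' → ε | a | b a.
U has alternatives sharing prefix 'a': factor to U → a U' with U' → ε | U a.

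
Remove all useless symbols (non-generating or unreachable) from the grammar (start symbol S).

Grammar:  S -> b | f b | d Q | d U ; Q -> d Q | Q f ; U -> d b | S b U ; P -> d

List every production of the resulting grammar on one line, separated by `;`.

Generating nonterminals: {P, S, U}.
Reachable from S after that: {S, U}.
Removed useless symbols: {P, Q} and every production mentioning them.

S -> b | f b | d U; U -> d b | S b U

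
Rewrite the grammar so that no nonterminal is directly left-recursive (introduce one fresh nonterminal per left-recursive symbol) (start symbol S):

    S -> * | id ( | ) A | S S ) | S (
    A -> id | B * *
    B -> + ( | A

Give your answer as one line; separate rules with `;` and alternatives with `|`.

S -> * S' | id ( S' | ) A S'; A -> id | B * *; B -> + ( | A; S' -> S ) S' | ( S' | ε

S is directly left-recursive.
For S: α = {S ), (}, β = {*, id (, ) A}. Rewrite as S → β S' and S' → α S' | ε.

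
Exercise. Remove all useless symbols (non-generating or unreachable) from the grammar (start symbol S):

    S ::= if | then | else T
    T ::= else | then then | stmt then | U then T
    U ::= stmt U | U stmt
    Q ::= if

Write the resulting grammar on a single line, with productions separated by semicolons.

S ::= if | then | else T; T ::= else | then then | stmt then

Generating nonterminals: {Q, S, T}.
Reachable from S after that: {S, T}.
Removed useless symbols: {Q, U} and every production mentioning them.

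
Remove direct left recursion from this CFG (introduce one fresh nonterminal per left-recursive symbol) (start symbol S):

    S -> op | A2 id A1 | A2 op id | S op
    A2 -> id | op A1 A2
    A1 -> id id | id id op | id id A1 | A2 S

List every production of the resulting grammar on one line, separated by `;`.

Directly left-recursive nonterminal: S.
For S: α = {op}, β = {op, A2 id A1, A2 op id}. Rewrite as S → β S' and S' → α S' | ε.

S -> op S' | A2 id A1 S' | A2 op id S'; A2 -> id | op A1 A2; A1 -> id id | id id op | id id A1 | A2 S; S' -> op S' | ε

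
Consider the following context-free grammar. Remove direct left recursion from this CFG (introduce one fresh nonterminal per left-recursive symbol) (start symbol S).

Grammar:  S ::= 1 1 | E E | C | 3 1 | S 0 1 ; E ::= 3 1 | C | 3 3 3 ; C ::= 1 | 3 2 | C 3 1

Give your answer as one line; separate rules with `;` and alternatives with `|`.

Left recursion appears on S, C.
For S: α = {0 1}, β = {1 1, E E, C, 3 1}. Rewrite as S → β S' and S' → α S' | ε.
For C: α = {3 1}, β = {1, 3 2}. Rewrite as C → β C' and C' → α C' | ε.

S ::= 1 1 S' | E E S' | C S' | 3 1 S'; E ::= 3 1 | C | 3 3 3; C ::= 1 C' | 3 2 C'; S' ::= 0 1 S' | ε; C' ::= 3 1 C' | ε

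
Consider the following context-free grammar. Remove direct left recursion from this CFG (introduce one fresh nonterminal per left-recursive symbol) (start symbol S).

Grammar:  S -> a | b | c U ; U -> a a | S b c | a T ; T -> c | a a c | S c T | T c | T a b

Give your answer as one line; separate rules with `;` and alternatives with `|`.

Directly left-recursive nonterminal: T.
For T: α = {c, a b}, β = {c, a a c, S c T}. Rewrite as T → β T' and T' → α T' | ε.

S -> a | b | c U; U -> a a | S b c | a T; T -> c T' | a a c T' | S c T T'; T' -> c T' | a b T' | eps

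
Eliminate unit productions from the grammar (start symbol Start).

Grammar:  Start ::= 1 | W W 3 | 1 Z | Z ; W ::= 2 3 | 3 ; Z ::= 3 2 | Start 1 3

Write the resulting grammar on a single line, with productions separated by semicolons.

Unit pairs: Start ⇒* {Z}.
Replace each nonterminal's rules with the union of the non-unit rules of every nonterminal it unit-derives.

Start ::= 3 2 | Start 1 3 | 1 | W W 3 | 1 Z; W ::= 2 3 | 3; Z ::= 3 2 | Start 1 3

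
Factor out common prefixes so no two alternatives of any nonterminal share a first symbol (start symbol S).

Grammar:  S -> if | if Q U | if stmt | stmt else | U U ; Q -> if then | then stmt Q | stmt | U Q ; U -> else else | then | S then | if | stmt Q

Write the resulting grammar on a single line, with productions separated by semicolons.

S has alternatives sharing prefix 'if': factor to S → if S' with S' → ε | Q U | stmt.

S -> stmt else | U U | if S'; Q -> if then | then stmt Q | stmt | U Q; U -> else else | then | S then | if | stmt Q; S' -> eps | Q U | stmt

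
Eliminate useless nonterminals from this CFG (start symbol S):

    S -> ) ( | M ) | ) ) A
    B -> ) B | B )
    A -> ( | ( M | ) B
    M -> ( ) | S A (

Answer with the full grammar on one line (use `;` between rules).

Generating nonterminals: {A, M, S}.
Reachable from S after that: {A, M, S}.
Removed useless symbols: {B} and every production mentioning them.

S -> ) ( | M ) | ) ) A; A -> ( | ( M; M -> ( ) | S A (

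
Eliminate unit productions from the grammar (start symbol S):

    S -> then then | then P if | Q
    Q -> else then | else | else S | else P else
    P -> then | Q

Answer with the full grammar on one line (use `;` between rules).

S -> then then | then P if | else then | else | else S | else P else; Q -> else then | else | else S | else P else; P -> then | else then | else | else S | else P else

Unit pairs: P ⇒* {Q}; S ⇒* {Q}.
For each unit pair (A, B), copy every non-unit production of B to A, then drop all unit productions.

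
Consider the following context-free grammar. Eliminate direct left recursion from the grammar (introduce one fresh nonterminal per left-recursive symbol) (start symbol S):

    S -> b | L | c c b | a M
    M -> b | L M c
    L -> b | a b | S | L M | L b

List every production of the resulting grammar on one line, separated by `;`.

Directly left-recursive nonterminal: L.
For L: α = {M, b}, β = {b, a b, S}. Rewrite as L → β L' and L' → α L' | ε.

S -> b | L | c c b | a M; M -> b | L M c; L -> b L' | a b L' | S L'; L' -> M L' | b L' | ε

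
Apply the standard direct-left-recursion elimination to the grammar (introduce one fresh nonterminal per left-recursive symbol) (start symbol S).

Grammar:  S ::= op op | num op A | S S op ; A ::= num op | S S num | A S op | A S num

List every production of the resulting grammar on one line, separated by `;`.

S ::= op op S' | num op A S'; A ::= num op A' | S S num A'; S' ::= S op S' | ε; A' ::= S op A' | S num A' | ε

Left recursion appears on S, A.
For S: α = {S op}, β = {op op, num op A}. Rewrite as S → β S' and S' → α S' | ε.
For A: α = {S op, S num}, β = {num op, S S num}. Rewrite as A → β A' and A' → α A' | ε.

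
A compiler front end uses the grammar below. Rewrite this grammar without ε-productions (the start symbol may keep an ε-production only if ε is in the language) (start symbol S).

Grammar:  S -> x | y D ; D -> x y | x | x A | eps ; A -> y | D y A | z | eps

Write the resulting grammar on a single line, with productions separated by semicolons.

S -> x | y D | y; D -> x y | x | x A; A -> y | D y A | D y | y A | z

Nullable set = {A, D}.
ε ∉ L(G), so no ε-production is kept.
For each production, add variants omitting each subset of nullable occurrences: S → y D gives y D | y. A → D y A gives D y A | D y | y A.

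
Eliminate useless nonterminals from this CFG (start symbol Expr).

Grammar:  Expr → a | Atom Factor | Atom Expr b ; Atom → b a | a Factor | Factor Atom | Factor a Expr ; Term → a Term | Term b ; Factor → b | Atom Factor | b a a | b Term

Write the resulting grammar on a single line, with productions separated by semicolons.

Expr → a | Atom Factor | Atom Expr b; Atom → b a | a Factor | Factor Atom | Factor a Expr; Factor → b | Atom Factor | b a a

Generating nonterminals: {Atom, Expr, Factor}.
Reachable from Expr after that: {Atom, Expr, Factor}.
Removed useless symbols: {Term} and every production mentioning them.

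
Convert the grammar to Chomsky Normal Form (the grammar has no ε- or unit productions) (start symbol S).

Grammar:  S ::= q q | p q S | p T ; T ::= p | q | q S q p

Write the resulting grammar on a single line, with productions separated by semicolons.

S ::= X1 X1 | X2 Y1 | X2 T; T ::= p | q | X1 Y2; X1 ::= q; X2 ::= p; Y1 ::= X1 S; Y2 ::= S Y3; Y3 ::= X1 X2

Introduce a nonterminal for each terminal appearing in a rule of length ≥ 2: X1 → q, X2 → p.
Binarize each right-hand side of length ≥ 3 by chaining fresh nonterminals (Y1, Y2, …): affected rules were S → X2 X1 S; T → X1 S X1 X2.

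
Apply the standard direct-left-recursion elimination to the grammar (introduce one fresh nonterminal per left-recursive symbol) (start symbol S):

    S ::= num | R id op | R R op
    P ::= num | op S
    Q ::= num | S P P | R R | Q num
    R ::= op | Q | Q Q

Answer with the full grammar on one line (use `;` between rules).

S ::= num | R id op | R R op; P ::= num | op S; Q ::= num Q' | S P P Q' | R R Q'; R ::= op | Q | Q Q; Q' ::= num Q' | ε

Q is directly left-recursive.
For Q: α = {num}, β = {num, S P P, R R}. Rewrite as Q → β Q' and Q' → α Q' | ε.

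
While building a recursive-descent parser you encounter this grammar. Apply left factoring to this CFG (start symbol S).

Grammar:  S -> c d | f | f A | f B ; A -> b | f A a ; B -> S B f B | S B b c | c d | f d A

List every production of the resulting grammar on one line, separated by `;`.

S has alternatives sharing prefix 'f': factor to S → f S' with S' → ε | A | B.
B has alternatives sharing prefix 'S B': factor to B → S B B' with B' → f B | b c.

S -> c d | f S'; A -> b | f A a; B -> c d | f d A | S B B'; S' -> ε | A | B; B' -> f B | b c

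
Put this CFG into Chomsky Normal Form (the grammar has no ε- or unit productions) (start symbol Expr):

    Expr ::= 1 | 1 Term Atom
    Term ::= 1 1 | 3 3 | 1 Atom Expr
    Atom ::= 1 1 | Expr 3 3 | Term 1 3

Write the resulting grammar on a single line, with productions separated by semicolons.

Expr ::= 1 | X1 Y1; Term ::= X1 X1 | X2 X2 | X1 Y2; Atom ::= X1 X1 | Expr Y3 | Term Y4; X1 ::= 1; X2 ::= 3; Y1 ::= Term Atom; Y2 ::= Atom Expr; Y3 ::= X2 X2; Y4 ::= X1 X2

Introduce a nonterminal for each terminal appearing in a rule of length ≥ 2: X1 → 1, X2 → 3.
Binarize each right-hand side of length ≥ 3 by chaining fresh nonterminals (Y1, Y2, …): affected rules were Expr → X1 Term Atom; Term → X1 Atom Expr; Atom → Expr X2 X2; Atom → Term X1 X2.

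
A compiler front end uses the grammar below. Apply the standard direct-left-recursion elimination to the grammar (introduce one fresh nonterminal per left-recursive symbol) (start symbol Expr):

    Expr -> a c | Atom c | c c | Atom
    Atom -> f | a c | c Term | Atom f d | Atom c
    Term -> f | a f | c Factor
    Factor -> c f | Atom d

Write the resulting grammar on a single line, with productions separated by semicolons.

Left recursion appears on Atom.
For Atom: α = {f d, c}, β = {f, a c, c Term}. Rewrite as Atom → β Atom1 and Atom1 → α Atom1 | ε.

Expr -> a c | Atom c | c c | Atom; Atom -> f Atom1 | a c Atom1 | c Term Atom1; Term -> f | a f | c Factor; Factor -> c f | Atom d; Atom1 -> f d Atom1 | c Atom1 | ε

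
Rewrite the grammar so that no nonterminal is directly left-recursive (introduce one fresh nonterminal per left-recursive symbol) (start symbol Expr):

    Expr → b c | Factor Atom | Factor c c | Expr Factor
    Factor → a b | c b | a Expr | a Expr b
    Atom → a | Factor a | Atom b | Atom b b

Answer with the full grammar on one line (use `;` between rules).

Expr, Atom are directly left-recursive.
For Expr: α = {Factor}, β = {b c, Factor Atom, Factor c c}. Rewrite as Expr → β Expr1 and Expr1 → α Expr1 | ε.
For Atom: α = {b, b b}, β = {a, Factor a}. Rewrite as Atom → β Atom1 and Atom1 → α Atom1 | ε.

Expr → b c Expr1 | Factor Atom Expr1 | Factor c c Expr1; Factor → a b | c b | a Expr | a Expr b; Atom → a Atom1 | Factor a Atom1; Expr1 → Factor Expr1 | ε; Atom1 → b Atom1 | b b Atom1 | ε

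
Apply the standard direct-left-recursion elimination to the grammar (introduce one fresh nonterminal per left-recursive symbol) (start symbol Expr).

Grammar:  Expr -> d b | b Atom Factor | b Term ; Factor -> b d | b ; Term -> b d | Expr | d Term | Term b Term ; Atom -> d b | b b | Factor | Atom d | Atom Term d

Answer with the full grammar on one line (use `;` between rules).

Expr -> d b | b Atom Factor | b Term; Factor -> b d | b; Term -> b d Term1 | Expr Term1 | d Term Term1; Atom -> d b Atom1 | b b Atom1 | Factor Atom1; Term1 -> b Term Term1 | ε; Atom1 -> d Atom1 | Term d Atom1 | ε

Left recursion appears on Term, Atom.
For Term: α = {b Term}, β = {b d, Expr, d Term}. Rewrite as Term → β Term1 and Term1 → α Term1 | ε.
For Atom: α = {d, Term d}, β = {d b, b b, Factor}. Rewrite as Atom → β Atom1 and Atom1 → α Atom1 | ε.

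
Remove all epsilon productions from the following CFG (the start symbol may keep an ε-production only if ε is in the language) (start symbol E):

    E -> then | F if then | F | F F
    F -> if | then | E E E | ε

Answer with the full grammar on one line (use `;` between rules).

Nullable set = {E, F}.
ε ∈ L(G) since E is nullable, so keep E → ε.
Expand every rule over subsets of its nullable positions: E → F if then gives F if then | if then. F → E E E gives E E E | E E | E.

E -> then | F if then | if then | F | F F | ε; F -> if | then | E E E | E E | E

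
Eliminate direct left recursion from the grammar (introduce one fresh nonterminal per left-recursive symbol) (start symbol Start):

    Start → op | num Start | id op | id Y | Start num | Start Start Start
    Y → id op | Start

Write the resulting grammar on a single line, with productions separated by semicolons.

Left recursion appears on Start.
For Start: α = {num, Start Start}, β = {op, num Start, id op, id Y}. Rewrite as Start → β Start1 and Start1 → α Start1 | ε.

Start → op Start1 | num Start Start1 | id op Start1 | id Y Start1; Y → id op | Start; Start1 → num Start1 | Start Start Start1 | ε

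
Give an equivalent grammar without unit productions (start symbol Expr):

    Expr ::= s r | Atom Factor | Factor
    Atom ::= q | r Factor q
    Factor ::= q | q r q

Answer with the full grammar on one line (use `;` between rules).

Unit pairs: Expr ⇒* {Factor}.
Replace each nonterminal's rules with the union of the non-unit rules of every nonterminal it unit-derives.

Expr ::= q | q r q | s r | Atom Factor; Atom ::= q | r Factor q; Factor ::= q | q r q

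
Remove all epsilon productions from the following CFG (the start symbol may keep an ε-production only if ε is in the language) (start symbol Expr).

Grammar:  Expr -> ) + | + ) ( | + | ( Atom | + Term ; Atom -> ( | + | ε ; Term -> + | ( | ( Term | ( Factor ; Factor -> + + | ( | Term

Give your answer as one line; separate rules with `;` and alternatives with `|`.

Nullable set = {Atom}.
ε ∉ L(G), so no ε-production is kept.
Add the nullable-subset variants: Expr → ( Atom gives ( Atom | (.

Expr -> ) + | + ) ( | + | ( Atom | ( | + Term; Atom -> ( | +; Term -> + | ( | ( Term | ( Factor; Factor -> + + | ( | Term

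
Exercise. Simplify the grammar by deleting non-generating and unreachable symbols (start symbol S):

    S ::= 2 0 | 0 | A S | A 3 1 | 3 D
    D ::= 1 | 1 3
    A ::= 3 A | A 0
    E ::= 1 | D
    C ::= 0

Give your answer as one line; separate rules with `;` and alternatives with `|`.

Generating nonterminals: {C, D, E, S}.
Reachable from S after that: {D, S}.
Removed useless symbols: {A, C, E} and every production mentioning them.

S ::= 2 0 | 0 | 3 D; D ::= 1 | 1 3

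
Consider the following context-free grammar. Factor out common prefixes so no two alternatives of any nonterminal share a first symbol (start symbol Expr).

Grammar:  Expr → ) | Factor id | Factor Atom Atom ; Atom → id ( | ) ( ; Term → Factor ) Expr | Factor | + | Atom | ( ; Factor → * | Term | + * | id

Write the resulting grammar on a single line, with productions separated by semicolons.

Expr → ) | Factor Expr1; Atom → id ( | ) (; Term → + | Atom | ( | Factor Term1; Factor → * | Term | + * | id; Expr1 → id | Atom Atom; Term1 → ) Expr | eps

Expr has alternatives sharing prefix 'Factor': factor to Expr → Factor Expr1 with Expr1 → id | Atom Atom.
Term has alternatives sharing prefix 'Factor': factor to Term → Factor Term1 with Term1 → ) Expr | ε.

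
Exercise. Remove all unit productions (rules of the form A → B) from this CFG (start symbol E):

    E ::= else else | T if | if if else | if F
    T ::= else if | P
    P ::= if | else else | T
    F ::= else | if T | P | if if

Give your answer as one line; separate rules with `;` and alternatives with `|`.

E ::= else else | T if | if if else | if F; T ::= if | else else | else if; P ::= if | else else | else if; F ::= else | if T | if if | if | else else | else if

Unit pairs: F ⇒* {P, T}; P ⇒* {T}; T ⇒* {P}.
For each unit pair (A, B), copy every non-unit production of B to A, then drop all unit productions.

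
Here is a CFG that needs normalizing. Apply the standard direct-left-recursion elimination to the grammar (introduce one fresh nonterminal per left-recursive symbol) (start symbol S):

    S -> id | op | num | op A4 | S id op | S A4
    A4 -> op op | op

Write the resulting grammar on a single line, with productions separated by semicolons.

S is directly left-recursive.
For S: α = {id op, A4}, β = {id, op, num, op A4}. Rewrite as S → β S' and S' → α S' | ε.

S -> id S' | op S' | num S' | op A4 S'; A4 -> op op | op; S' -> id op S' | A4 S' | epsilon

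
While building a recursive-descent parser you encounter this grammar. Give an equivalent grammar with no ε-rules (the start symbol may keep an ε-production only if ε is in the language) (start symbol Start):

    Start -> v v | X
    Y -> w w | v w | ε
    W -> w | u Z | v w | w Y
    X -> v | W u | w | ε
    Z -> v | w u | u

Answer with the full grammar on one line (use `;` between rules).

Start -> v v | X | ε; Y -> w w | v w; W -> w | u Z | v w | w Y; X -> v | W u | w; Z -> v | w u | u

The nullable symbols are {Start, X, Y}.
ε ∈ L(G) since Start is nullable, so keep Start → ε.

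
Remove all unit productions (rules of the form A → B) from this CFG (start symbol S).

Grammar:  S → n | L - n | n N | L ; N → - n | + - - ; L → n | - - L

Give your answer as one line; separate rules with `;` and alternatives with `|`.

Unit pairs: S ⇒* {L}.
Replace each nonterminal's rules with the union of the non-unit rules of every nonterminal it unit-derives.

S → n | - - L | L - n | n N; N → - n | + - -; L → n | - - L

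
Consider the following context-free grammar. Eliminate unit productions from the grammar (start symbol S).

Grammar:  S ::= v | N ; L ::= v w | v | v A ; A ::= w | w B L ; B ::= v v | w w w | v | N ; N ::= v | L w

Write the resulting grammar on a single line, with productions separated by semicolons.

S ::= v | L w; L ::= v w | v | v A; A ::= w | w B L; B ::= v v | w w w | v | L w; N ::= v | L w

Unit pairs: B ⇒* {N}; S ⇒* {N}.
For every A with A ⇒* B via unit rules, add B's non-unit alternatives to A; then delete every rule of the form X → Y.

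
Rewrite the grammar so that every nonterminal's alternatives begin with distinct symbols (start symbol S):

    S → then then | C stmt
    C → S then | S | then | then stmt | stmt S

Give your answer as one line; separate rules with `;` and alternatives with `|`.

C has alternatives sharing prefix 'S': factor to C → S C' with C' → then | ε.
C has alternatives sharing prefix 'then': factor to C → then C'' with C'' → ε | stmt.

S → then then | C stmt; C → stmt S | S C' | then C''; C' → then | ε; C'' → ε | stmt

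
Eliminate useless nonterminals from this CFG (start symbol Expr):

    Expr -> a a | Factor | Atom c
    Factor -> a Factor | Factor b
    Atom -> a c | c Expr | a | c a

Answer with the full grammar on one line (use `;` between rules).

Expr -> a a | Atom c; Atom -> a c | c Expr | a | c a

Generating nonterminals: {Atom, Expr}.
Reachable from Expr after that: {Atom, Expr}.
Removed useless symbols: {Factor} and every production mentioning them.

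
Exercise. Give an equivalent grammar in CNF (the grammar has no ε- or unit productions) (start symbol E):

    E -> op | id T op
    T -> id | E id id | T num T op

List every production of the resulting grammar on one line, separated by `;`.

E -> op | X1 Y1; T -> id | E Y2 | T Y3; X1 -> id; X2 -> op; X3 -> num; Y1 -> T X2; Y2 -> X1 X1; Y3 -> X3 Y4; Y4 -> T X2

Introduce a nonterminal for each terminal appearing in a rule of length ≥ 2: X1 → id, X2 → op, X3 → num.
Binarize each right-hand side of length ≥ 3 by chaining fresh nonterminals (Y1, Y2, …): affected rules were E → X1 T X2; T → E X1 X1; T → T X3 T X2.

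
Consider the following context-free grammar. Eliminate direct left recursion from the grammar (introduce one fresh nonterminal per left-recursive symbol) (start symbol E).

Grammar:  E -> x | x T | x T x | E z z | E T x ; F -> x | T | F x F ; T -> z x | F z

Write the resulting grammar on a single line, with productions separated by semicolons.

E -> x E' | x T E' | x T x E'; F -> x F' | T F'; T -> z x | F z; E' -> z z E' | T x E' | ε; F' -> x F F' | ε

Directly left-recursive nonterminals: E, F.
For E: α = {z z, T x}, β = {x, x T, x T x}. Rewrite as E → β E' and E' → α E' | ε.
For F: α = {x F}, β = {x, T}. Rewrite as F → β F' and F' → α F' | ε.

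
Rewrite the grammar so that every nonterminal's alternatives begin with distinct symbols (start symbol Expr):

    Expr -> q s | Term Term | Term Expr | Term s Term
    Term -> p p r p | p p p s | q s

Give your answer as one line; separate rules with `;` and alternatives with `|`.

Expr has alternatives sharing prefix 'Term': factor to Expr → Term Expr1 with Expr1 → Term | Expr | s Term.
Term has alternatives sharing prefix 'p p': factor to Term → p p Term1 with Term1 → r p | p s.

Expr -> q s | Term Expr1; Term -> q s | p p Term1; Expr1 -> Term | Expr | s Term; Term1 -> r p | p s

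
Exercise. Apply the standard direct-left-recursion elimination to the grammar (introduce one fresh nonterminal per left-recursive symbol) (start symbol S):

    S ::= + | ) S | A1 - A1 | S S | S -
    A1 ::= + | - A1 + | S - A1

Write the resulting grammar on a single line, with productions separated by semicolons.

S is directly left-recursive.
For S: α = {S, -}, β = {+, ) S, A1 - A1}. Rewrite as S → β S' and S' → α S' | ε.

S ::= + S' | ) S S' | A1 - A1 S'; A1 ::= + | - A1 + | S - A1; S' ::= S S' | - S' | eps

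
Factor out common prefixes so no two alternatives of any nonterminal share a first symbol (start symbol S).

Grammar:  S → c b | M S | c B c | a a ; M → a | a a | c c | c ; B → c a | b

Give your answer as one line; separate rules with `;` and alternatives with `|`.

S has alternatives sharing prefix 'c': factor to S → c S' with S' → b | B c.
M has alternatives sharing prefix 'a': factor to M → a M' with M' → ε | a.
M has alternatives sharing prefix 'c': factor to M → c M'' with M'' → c | ε.

S → M S | a a | c S'; M → a M' | c M''; B → c a | b; S' → b | B c; M' → ε | a; M'' → c | ε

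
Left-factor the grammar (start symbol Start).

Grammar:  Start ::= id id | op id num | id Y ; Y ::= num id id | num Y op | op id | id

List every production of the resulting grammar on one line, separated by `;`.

Start ::= op id num | id Start1; Y ::= op id | id | num Y1; Start1 ::= id | Y; Y1 ::= id id | Y op

Start has alternatives sharing prefix 'id': factor to Start → id Start1 with Start1 → id | Y.
Y has alternatives sharing prefix 'num': factor to Y → num Y1 with Y1 → id id | Y op.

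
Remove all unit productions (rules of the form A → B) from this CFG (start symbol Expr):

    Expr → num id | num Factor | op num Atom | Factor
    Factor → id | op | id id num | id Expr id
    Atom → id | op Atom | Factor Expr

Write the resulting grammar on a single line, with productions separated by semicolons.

Expr → id | op | id id num | id Expr id | num id | num Factor | op num Atom; Factor → id | op | id id num | id Expr id; Atom → id | op Atom | Factor Expr

Unit pairs: Expr ⇒* {Factor}.
For every A with A ⇒* B via unit rules, add B's non-unit alternatives to A; then delete every rule of the form X → Y.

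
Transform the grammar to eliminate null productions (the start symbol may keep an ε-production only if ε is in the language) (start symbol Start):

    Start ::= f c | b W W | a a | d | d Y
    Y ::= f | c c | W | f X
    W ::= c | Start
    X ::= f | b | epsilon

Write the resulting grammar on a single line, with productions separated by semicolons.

The nullable symbols are {X}.
ε ∉ L(G), so no ε-production is kept.

Start ::= f c | b W W | a a | d | d Y; Y ::= f | c c | W | f X; W ::= c | Start; X ::= f | b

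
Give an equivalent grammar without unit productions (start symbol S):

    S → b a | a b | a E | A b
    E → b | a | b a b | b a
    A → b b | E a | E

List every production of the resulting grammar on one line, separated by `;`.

Unit pairs: A ⇒* {E}.
For every A with A ⇒* B via unit rules, add B's non-unit alternatives to A; then delete every rule of the form X → Y.

S → b a | a b | a E | A b; E → b | a | b a b | b a; A → b | a | b a b | b a | b b | E a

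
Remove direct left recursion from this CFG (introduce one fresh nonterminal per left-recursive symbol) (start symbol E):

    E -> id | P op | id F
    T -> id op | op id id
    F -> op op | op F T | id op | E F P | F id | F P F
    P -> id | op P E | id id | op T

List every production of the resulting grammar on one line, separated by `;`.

Left recursion appears on F.
For F: α = {id, P F}, β = {op op, op F T, id op, E F P}. Rewrite as F → β F' and F' → α F' | ε.

E -> id | P op | id F; T -> id op | op id id; F -> op op F' | op F T F' | id op F' | E F P F'; P -> id | op P E | id id | op T; F' -> id F' | P F F' | epsilon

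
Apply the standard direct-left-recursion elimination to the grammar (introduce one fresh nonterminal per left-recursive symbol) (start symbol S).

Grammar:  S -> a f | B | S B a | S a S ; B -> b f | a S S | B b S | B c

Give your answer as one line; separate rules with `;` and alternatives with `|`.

S -> a f S' | B S'; B -> b f B' | a S S B'; S' -> B a S' | a S S' | ε; B' -> b S B' | c B' | ε

S, B are directly left-recursive.
For S: α = {B a, a S}, β = {a f, B}. Rewrite as S → β S' and S' → α S' | ε.
For B: α = {b S, c}, β = {b f, a S S}. Rewrite as B → β B' and B' → α B' | ε.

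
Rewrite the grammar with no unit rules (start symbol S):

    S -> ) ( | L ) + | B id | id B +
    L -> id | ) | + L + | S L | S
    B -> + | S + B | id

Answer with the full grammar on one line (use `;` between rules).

S -> ) ( | L ) + | B id | id B +; L -> id | ) | + L + | S L | ) ( | L ) + | B id | id B +; B -> + | S + B | id

Unit pairs: L ⇒* {S}.
Replace each nonterminal's rules with the union of the non-unit rules of every nonterminal it unit-derives.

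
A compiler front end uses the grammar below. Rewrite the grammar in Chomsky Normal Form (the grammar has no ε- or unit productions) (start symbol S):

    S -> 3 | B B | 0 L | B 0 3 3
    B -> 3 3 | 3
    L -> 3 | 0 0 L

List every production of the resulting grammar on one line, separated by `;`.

S -> 3 | B B | X1 L | B Y1; B -> X2 X2 | 3; L -> 3 | X1 Y3; X1 -> 0; X2 -> 3; Y1 -> X1 Y2; Y2 -> X2 X2; Y3 -> X1 L

Introduce a nonterminal for each terminal appearing in a rule of length ≥ 2: X1 → 0, X2 → 3.
Binarize each right-hand side of length ≥ 3 by chaining fresh nonterminals (Y1, Y2, …): affected rules were S → B X1 X2 X2; L → X1 X1 L.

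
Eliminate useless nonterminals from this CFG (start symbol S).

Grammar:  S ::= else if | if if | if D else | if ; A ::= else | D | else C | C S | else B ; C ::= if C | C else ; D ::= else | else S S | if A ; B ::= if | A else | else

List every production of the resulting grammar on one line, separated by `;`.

Generating nonterminals: {A, B, D, S}.
Reachable from S after that: {A, B, D, S}.
Removed useless symbols: {C} and every production mentioning them.

S ::= else if | if if | if D else | if; A ::= else | D | else B; D ::= else | else S S | if A; B ::= if | A else | else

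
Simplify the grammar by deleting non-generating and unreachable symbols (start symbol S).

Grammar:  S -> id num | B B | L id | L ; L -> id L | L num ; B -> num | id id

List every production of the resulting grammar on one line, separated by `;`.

Generating nonterminals: {B, S}.
Reachable from S after that: {B, S}.
Removed useless symbols: {L} and every production mentioning them.

S -> id num | B B; B -> num | id id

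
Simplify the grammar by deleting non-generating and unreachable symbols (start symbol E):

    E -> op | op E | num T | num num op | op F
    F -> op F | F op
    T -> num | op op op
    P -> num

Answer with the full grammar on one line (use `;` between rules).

E -> op | op E | num T | num num op; T -> num | op op op

Generating nonterminals: {E, P, T}.
Reachable from E after that: {E, T}.
Removed useless symbols: {F, P} and every production mentioning them.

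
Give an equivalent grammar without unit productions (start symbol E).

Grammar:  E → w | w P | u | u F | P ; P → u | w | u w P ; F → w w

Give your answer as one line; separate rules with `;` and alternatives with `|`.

E → w | w P | u | u F | u w P; P → u | w | u w P; F → w w

Unit pairs: E ⇒* {P}.
For each unit pair (A, B), copy every non-unit production of B to A, then drop all unit productions.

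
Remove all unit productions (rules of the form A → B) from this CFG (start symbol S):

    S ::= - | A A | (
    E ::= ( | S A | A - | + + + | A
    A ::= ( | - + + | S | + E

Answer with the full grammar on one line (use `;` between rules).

S ::= - | A A | (; E ::= ( | S A | A - | + + + | - | A A | - + + | + E; A ::= - | A A | ( | - + + | + E

Unit pairs: A ⇒* {S}; E ⇒* {A, S}.
For every A with A ⇒* B via unit rules, add B's non-unit alternatives to A; then delete every rule of the form X → Y.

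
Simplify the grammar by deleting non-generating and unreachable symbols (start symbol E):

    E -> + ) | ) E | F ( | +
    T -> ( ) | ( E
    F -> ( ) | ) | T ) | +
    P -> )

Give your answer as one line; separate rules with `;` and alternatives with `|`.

Generating nonterminals: {E, F, P, T}.
Reachable from E after that: {E, F, T}.
Removed useless symbols: {P} and every production mentioning them.

E -> + ) | ) E | F ( | +; T -> ( ) | ( E; F -> ( ) | ) | T ) | +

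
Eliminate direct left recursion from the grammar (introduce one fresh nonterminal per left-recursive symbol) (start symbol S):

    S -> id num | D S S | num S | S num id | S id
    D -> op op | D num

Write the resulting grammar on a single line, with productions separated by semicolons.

S -> id num S' | D S S S' | num S S'; D -> op op D'; S' -> num id S' | id S' | ε; D' -> num D' | ε

Left recursion appears on S, D.
For S: α = {num id, id}, β = {id num, D S S, num S}. Rewrite as S → β S' and S' → α S' | ε.
For D: α = {num}, β = {op op}. Rewrite as D → β D' and D' → α D' | ε.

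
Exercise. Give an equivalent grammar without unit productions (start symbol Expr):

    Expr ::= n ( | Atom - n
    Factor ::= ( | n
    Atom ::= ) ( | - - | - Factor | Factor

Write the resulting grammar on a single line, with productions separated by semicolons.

Unit pairs: Atom ⇒* {Factor}.
For every A with A ⇒* B via unit rules, add B's non-unit alternatives to A; then delete every rule of the form X → Y.

Expr ::= n ( | Atom - n; Factor ::= ( | n; Atom ::= ) ( | - - | - Factor | ( | n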